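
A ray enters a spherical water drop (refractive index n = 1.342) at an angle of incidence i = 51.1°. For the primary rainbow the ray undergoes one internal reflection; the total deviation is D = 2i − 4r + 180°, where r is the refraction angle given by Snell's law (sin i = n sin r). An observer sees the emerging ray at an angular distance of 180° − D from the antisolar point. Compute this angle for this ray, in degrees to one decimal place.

sin r = sin 51.1° / 1.342 = 0.7782/1.342 = 0.5799; r = 35.44°.
D = 2·51.1° − 4·35.44° + 180° = 102.20° − 141.78° + 180° = 140.42°.
Angle from antisolar point = 180° − D = 39.58°.

39.6°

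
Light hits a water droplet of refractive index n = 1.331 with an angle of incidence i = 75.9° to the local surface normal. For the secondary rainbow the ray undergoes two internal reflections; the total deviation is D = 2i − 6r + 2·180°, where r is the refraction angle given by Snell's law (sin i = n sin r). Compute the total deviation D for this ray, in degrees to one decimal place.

231.1°

sin r = sin 75.9° / 1.331 = 0.9699/1.331 = 0.7287; r = 46.78°.
D = 2·75.9° − 6·46.78° + 2·180° = 151.80° − 280.65° + 360° = 231.15°.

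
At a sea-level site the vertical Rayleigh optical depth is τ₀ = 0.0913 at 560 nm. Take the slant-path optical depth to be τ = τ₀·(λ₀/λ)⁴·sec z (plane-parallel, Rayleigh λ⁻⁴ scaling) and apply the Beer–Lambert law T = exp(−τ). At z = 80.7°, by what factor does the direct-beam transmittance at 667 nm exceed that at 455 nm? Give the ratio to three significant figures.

Airmass: sec 80.7° = 6.1880.
τ(667 nm) = 0.0913 × (560/667)⁴ × 6.1880 = 0.0913 × 0.4969 × 6.1880 = 0.2807.
τ(455 nm) = 0.0913 × (560/455)⁴ × 6.1880 = 0.0913 × 2.2946 × 6.1880 = 1.2964.
T(667)/T(455) = exp(τ_B − τ_A) = exp(1.0156) = 2.7611.

2.76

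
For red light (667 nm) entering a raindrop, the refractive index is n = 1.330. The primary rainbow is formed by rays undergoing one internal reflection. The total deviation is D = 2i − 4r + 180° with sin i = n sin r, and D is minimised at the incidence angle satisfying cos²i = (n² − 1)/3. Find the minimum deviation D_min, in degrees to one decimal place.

137.5°

cos²i = (1.76890 − 1)/3 = 0.25630; i = arccos(0.50626) = 59.585°.
sin r = sin 59.585°/1.330 = 0.64841; r = 40.422°.
D_min = 2·59.585° − 4·40.422° + 180° = 137.484°.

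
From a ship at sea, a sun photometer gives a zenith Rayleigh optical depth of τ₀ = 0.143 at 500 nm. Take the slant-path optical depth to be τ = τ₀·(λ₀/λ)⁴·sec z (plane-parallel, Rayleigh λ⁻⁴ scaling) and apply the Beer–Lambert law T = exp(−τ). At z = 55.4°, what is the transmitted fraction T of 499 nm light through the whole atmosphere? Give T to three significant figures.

0.776

sec 55.4° = 1.7610.
τ = 0.143 × (500/499)⁴ × 1.7610 = 0.143 × 1.0080 × 1.7610 = 0.2539.
T = exp(−0.2539) = 0.7758.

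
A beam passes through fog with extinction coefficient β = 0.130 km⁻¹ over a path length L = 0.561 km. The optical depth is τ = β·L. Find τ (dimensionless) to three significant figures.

0.0729

τ = β·L = 0.130 × 0.561 = 0.0729.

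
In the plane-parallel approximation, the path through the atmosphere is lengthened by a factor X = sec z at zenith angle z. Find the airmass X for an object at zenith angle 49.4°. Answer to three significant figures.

X = sec z = 1/cos 49.4° = 1/0.6508 = 1.5366.

1.54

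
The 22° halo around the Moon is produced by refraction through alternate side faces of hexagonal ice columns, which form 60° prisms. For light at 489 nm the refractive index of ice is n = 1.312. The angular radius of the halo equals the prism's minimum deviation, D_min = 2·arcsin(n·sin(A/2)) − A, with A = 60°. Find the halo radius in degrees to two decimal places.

21.99°

n·sin(A/2) = 1.312 × sin 30° = 1.312 × 0.5000 = 0.6560.
D_min = 2·arcsin(0.6560) − 60° = 2 × 40.996° − 60° = 21.991°.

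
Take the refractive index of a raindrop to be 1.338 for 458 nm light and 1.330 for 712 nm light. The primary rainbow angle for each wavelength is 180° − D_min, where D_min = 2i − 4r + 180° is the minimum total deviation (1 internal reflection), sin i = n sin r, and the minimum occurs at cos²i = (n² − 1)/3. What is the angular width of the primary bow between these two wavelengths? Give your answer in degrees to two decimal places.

At 458 nm (n = 1.338): cos²i = 0.26341 → i = 59.120°, r = 39.899°, D_min = 138.643°, rainbow angle = 41.357°.
At 712 nm (n = 1.330): cos²i = 0.25630 → i = 59.585°, r = 40.422°, D_min = 137.484°, rainbow angle = 42.516°.
Angular width = |41.357° − 42.516°| = 1.160°.

1.16°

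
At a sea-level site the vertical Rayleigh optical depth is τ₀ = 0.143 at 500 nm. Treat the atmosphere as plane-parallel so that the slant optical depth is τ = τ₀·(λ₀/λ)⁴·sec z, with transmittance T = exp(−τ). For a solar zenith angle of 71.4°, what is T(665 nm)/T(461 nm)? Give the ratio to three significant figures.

1.61

Airmass: sec 71.4° = 3.1352.
τ(665 nm) = 0.143 × (500/665)⁴ × 3.1352 = 0.143 × 0.3196 × 3.1352 = 0.1433.
τ(461 nm) = 0.143 × (500/461)⁴ × 3.1352 = 0.143 × 1.3838 × 3.1352 = 0.6204.
T(665)/T(461) = exp(τ_B − τ_A) = exp(0.4771) = 1.6114.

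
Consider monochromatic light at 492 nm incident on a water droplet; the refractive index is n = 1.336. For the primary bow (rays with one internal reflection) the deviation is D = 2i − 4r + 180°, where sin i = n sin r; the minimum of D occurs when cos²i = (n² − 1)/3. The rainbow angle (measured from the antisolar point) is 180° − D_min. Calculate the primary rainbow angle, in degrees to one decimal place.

cos²i = (1.78490 − 1)/3 = 0.26163; i = arccos(0.51150) = 59.236°.
sin r = sin 59.236°/1.336 = 0.64318; r = 40.029°.
D_min = 2·59.236° − 4·40.029° + 180° = 138.356°.
Rainbow angle = 180° − D_min = 41.644°.

41.6°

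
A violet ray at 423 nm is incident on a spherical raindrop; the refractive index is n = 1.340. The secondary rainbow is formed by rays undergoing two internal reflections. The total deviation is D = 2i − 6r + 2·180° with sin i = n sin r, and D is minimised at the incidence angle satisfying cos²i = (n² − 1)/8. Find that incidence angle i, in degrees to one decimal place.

71.6°

cos²i = (1.340² − 1)/8 = (1.79560 − 1)/8 = 0.09945.
cos i = 0.31536, so i = 71.618°.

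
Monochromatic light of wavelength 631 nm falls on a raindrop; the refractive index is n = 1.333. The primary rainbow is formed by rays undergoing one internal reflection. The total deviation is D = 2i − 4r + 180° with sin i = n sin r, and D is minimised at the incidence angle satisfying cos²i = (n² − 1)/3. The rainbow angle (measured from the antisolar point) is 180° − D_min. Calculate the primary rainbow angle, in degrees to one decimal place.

cos²i = (1.77689 − 1)/3 = 0.25896; i = arccos(0.50888) = 59.410°.
sin r = sin 59.410°/1.333 = 0.64579; r = 40.225°.
D_min = 2·59.410° − 4·40.225° + 180° = 137.922°.
Rainbow angle = 180° − D_min = 42.078°.

42.1°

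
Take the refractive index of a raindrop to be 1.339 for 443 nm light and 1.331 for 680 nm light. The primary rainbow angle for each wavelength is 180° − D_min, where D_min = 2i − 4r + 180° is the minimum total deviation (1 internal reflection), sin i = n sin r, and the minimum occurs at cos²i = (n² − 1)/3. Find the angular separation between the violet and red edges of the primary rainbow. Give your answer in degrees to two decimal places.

1.16°

At 443 nm (n = 1.339): cos²i = 0.26431 → i = 59.062°, r = 39.834°, D_min = 138.786°, rainbow angle = 41.214°.
At 680 nm (n = 1.331): cos²i = 0.25719 → i = 59.527°, r = 40.356°, D_min = 137.630°, rainbow angle = 42.370°.
Angular width = |41.214° − 42.370°| = 1.156°.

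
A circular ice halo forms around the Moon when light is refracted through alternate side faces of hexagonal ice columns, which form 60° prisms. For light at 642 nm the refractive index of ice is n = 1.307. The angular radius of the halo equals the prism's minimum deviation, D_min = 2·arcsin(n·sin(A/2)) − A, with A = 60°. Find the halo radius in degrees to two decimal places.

n·sin(A/2) = 1.307 × sin 30° = 1.307 × 0.5000 = 0.6535.
D_min = 2·arcsin(0.6535) − 60° = 2 × 40.806° − 60° = 21.612°.

21.61°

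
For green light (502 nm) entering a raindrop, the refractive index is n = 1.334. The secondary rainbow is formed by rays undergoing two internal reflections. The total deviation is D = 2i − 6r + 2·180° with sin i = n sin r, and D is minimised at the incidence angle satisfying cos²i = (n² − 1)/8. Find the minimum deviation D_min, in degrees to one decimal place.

cos²i = (1.77956 − 1)/8 = 0.09744; i = arccos(0.31216) = 71.810°.
sin r = sin 71.810°/1.334 = 0.71217; r = 45.411°.
D_min = 2·71.810° − 6·45.411° + 360° = 231.153°.

231.2°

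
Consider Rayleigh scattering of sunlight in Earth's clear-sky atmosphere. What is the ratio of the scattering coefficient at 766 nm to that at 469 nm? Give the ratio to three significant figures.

Rayleigh scattering ∝ λ⁻⁴, so the ratio of coefficients is the inverse fourth power of the wavelength ratio.
σ(766)/σ(469) = (469/766)⁴ = (0.6123)⁴ = 0.1405.

0.141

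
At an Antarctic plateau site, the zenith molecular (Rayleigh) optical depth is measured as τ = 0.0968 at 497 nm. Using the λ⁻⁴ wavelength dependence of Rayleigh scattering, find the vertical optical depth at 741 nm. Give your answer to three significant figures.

0.0196

τ(741 nm) = τ(497 nm) × (497/741)⁴ = 0.0968 × (0.6707)⁴ = 0.0968 × 0.2024 = 0.0196.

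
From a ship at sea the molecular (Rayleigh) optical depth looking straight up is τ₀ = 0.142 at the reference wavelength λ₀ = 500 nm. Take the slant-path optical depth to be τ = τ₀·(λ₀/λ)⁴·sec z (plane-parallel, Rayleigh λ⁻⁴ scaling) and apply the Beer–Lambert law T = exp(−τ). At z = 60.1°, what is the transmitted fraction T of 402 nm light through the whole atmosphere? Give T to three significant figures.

sec 60.1° = 2.0061.
τ = 0.142 × (500/402)⁴ × 2.0061 = 0.142 × 2.3932 × 2.0061 = 0.6817.
T = exp(−0.6817) = 0.5057.

0.506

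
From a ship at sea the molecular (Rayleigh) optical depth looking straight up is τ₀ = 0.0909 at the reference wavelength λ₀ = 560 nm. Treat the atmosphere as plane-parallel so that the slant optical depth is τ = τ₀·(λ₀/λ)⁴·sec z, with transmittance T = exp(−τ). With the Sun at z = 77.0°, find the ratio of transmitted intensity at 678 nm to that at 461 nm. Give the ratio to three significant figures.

2.00

Airmass: sec 77.0° = 4.4454.
τ(678 nm) = 0.0909 × (560/678)⁴ × 4.4454 = 0.0909 × 0.4654 × 4.4454 = 0.1881.
τ(461 nm) = 0.0909 × (560/461)⁴ × 4.4454 = 0.0909 × 2.1775 × 4.4454 = 0.8799.
T(678)/T(461) = exp(τ_B − τ_A) = exp(0.6918) = 1.9973.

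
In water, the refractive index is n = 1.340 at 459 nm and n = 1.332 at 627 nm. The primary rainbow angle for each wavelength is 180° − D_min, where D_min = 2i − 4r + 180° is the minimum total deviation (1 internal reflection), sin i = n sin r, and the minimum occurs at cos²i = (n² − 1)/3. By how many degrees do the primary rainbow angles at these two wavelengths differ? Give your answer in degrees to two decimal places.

At 459 nm (n = 1.340): cos²i = 0.26520 → i = 59.004°, r = 39.770°, D_min = 138.929°, rainbow angle = 41.071°.
At 627 nm (n = 1.332): cos²i = 0.25807 → i = 59.469°, r = 40.290°, D_min = 137.776°, rainbow angle = 42.224°.
Angular width = |41.071° − 42.224°| = 1.153°.

1.15°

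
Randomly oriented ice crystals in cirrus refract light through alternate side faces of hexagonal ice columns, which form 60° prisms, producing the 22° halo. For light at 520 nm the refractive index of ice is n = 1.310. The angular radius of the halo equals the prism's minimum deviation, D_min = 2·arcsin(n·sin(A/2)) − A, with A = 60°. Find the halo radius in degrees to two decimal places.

n·sin(A/2) = 1.310 × sin 30° = 1.310 × 0.5000 = 0.6550.
D_min = 2·arcsin(0.6550) − 60° = 2 × 40.920° − 60° = 21.839°.

21.84°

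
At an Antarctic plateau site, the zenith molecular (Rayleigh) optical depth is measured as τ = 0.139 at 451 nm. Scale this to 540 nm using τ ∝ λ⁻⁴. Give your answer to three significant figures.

τ(540 nm) = τ(451 nm) × (451/540)⁴ = 0.139 × (0.8352)⁴ = 0.139 × 0.4866 = 0.0676.

0.0676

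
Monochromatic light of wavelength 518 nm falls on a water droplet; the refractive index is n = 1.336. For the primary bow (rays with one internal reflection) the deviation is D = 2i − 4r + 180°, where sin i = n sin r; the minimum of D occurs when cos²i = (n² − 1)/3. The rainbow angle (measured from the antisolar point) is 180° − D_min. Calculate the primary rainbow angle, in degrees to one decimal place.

cos²i = (1.78490 − 1)/3 = 0.26163; i = arccos(0.51150) = 59.236°.
sin r = sin 59.236°/1.336 = 0.64318; r = 40.029°.
D_min = 2·59.236° − 4·40.029° + 180° = 138.356°.
Rainbow angle = 180° − D_min = 41.644°.

41.6°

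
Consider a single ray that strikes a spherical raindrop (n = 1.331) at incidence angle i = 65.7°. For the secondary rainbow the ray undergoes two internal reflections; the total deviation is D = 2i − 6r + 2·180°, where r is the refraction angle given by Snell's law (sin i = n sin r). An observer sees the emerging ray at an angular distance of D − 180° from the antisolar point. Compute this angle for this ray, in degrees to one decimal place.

52.1°

sin r = sin 65.7° / 1.331 = 0.9114/1.331 = 0.6848; r = 43.22°.
D = 2·65.7° − 6·43.22° + 2·180° = 131.40° − 259.30° + 360° = 232.10°.
Angle from antisolar point = D − 180° = 52.10°.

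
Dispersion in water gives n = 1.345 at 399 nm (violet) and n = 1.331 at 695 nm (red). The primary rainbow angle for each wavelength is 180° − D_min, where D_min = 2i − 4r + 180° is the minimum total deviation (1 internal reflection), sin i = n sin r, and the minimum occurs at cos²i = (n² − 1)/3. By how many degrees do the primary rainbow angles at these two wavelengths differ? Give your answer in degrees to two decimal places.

2.01°

At 399 nm (n = 1.345): cos²i = 0.26967 → i = 58.715°, r = 39.448°, D_min = 139.635°, rainbow angle = 40.365°.
At 695 nm (n = 1.331): cos²i = 0.25719 → i = 59.527°, r = 40.356°, D_min = 137.630°, rainbow angle = 42.370°.
Angular width = |40.365° − 42.370°| = 2.005°.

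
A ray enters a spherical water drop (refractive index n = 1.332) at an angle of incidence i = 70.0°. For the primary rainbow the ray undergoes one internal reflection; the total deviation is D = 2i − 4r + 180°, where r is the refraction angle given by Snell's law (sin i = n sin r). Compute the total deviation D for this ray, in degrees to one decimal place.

140.5°

sin r = sin 70.0° / 1.332 = 0.9397/1.332 = 0.7055; r = 44.87°.
D = 2·70.0° − 4·44.87° + 180° = 140.00° − 179.47° + 180° = 140.53°.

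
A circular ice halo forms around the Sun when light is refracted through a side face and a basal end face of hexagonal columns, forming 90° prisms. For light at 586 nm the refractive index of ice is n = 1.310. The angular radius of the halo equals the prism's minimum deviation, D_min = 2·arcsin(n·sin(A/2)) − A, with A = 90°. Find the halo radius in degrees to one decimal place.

n·sin(A/2) = 1.310 × sin 45° = 1.310 × 0.7071 = 0.9263.
D_min = 2·arcsin(0.9263) − 90° = 2 × 67.867° − 90° = 45.733°.

45.7°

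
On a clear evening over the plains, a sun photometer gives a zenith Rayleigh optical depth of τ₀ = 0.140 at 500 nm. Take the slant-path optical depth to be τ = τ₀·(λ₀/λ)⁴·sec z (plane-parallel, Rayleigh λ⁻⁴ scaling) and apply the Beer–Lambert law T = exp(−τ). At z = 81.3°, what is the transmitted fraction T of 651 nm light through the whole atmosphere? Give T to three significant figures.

0.725

sec 81.3° = 6.6111.
τ = 0.140 × (500/651)⁴ × 6.6111 = 0.140 × 0.3480 × 6.6111 = 0.3221.
T = exp(−0.3221) = 0.7246.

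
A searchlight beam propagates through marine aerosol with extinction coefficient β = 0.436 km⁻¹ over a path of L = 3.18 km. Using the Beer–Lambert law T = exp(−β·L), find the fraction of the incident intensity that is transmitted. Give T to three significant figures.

τ = β·L = 0.436 × 3.18 = 1.3865.
T = exp(−1.3865) = 0.2500.

0.250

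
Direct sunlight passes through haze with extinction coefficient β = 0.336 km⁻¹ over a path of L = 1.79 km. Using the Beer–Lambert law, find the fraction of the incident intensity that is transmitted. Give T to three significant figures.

0.548

τ = β·L = 0.336 × 1.79 = 0.6014.
T = exp(−0.6014) = 0.5480.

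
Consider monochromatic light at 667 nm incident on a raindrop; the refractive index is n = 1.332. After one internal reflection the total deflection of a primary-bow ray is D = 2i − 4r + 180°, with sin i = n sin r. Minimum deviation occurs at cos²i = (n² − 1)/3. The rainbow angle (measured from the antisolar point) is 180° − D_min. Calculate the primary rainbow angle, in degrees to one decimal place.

cos²i = (1.77422 − 1)/3 = 0.25807; i = arccos(0.50801) = 59.469°.
sin r = sin 59.469°/1.332 = 0.64666; r = 40.290°.
D_min = 2·59.469° − 4·40.290° + 180° = 137.776°.
Rainbow angle = 180° − D_min = 42.224°.

42.2°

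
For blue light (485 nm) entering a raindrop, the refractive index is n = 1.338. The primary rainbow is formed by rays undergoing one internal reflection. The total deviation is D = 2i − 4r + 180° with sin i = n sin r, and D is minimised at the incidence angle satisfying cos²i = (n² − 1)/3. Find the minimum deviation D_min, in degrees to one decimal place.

138.6°

cos²i = (1.79024 − 1)/3 = 0.26341; i = arccos(0.51324) = 59.120°.
sin r = sin 59.120°/1.338 = 0.64144; r = 39.899°.
D_min = 2·59.120° − 4·39.899° + 180° = 138.643°.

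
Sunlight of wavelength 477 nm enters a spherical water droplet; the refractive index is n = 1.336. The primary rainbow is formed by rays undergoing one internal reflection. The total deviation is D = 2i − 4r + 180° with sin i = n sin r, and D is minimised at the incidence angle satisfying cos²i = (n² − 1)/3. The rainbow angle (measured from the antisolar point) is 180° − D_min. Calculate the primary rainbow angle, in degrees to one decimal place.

41.6°

cos²i = (1.78490 − 1)/3 = 0.26163; i = arccos(0.51150) = 59.236°.
sin r = sin 59.236°/1.336 = 0.64318; r = 40.029°.
D_min = 2·59.236° − 4·40.029° + 180° = 138.356°.
Rainbow angle = 180° − D_min = 41.644°.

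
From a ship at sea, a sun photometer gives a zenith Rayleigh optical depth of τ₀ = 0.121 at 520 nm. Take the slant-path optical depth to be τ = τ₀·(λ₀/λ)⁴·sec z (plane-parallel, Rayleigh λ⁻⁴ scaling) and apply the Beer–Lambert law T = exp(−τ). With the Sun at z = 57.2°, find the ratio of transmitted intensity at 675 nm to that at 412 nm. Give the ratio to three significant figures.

1.63

Airmass: sec 57.2° = 1.8460.
τ(675 nm) = 0.121 × (520/675)⁴ × 1.8460 = 0.121 × 0.3522 × 1.8460 = 0.0787.
τ(412 nm) = 0.121 × (520/412)⁴ × 1.8460 = 0.121 × 2.5376 × 1.8460 = 0.5668.
T(675)/T(412) = exp(τ_B − τ_A) = exp(0.4881) = 1.6293.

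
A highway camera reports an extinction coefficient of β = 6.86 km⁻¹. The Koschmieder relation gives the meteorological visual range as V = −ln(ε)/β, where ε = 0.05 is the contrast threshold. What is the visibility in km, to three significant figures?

V = −ln(0.05) / 6.86 = 2.996 / 6.86 = 0.4367 km.

0.437 km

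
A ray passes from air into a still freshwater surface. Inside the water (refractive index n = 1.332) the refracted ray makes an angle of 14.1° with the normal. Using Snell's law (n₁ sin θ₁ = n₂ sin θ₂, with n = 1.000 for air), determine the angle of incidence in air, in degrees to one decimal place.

Snell: sin θ_i = n · sin θ_r = 1.332 × sin 14.1° = 1.332 × 0.2436 = 0.3245.
θ_i = arcsin(0.3245) = 18.93°.

18.9°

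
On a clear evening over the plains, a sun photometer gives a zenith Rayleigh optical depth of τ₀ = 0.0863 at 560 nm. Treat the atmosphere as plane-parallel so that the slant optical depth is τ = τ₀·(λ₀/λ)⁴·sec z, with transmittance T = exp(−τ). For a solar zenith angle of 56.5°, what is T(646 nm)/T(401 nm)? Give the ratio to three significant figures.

Airmass: sec 56.5° = 1.8118.
τ(646 nm) = 0.0863 × (560/646)⁴ × 1.8118 = 0.0863 × 0.5647 × 1.8118 = 0.0883.
τ(401 nm) = 0.0863 × (560/401)⁴ × 1.8118 = 0.0863 × 3.8034 × 1.8118 = 0.5947.
T(646)/T(401) = exp(τ_B − τ_A) = exp(0.5064) = 1.6593.

1.66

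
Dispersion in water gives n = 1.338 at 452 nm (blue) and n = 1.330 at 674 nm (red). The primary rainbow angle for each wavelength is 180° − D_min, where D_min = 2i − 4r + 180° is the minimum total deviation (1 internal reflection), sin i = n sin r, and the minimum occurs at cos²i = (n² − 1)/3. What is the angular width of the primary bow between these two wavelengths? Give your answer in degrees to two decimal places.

At 452 nm (n = 1.338): cos²i = 0.26341 → i = 59.120°, r = 39.899°, D_min = 138.643°, rainbow angle = 41.357°.
At 674 nm (n = 1.330): cos²i = 0.25630 → i = 59.585°, r = 40.422°, D_min = 137.484°, rainbow angle = 42.516°.
Angular width = |41.357° − 42.516°| = 1.160°.

1.16°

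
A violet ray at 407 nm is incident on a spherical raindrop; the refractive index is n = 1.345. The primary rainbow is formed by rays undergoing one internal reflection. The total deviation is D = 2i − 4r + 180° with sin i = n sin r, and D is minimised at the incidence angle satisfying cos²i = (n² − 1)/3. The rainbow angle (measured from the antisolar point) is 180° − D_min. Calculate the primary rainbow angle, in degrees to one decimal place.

cos²i = (1.80902 − 1)/3 = 0.26967; i = arccos(0.51930) = 58.715°.
sin r = sin 58.715°/1.345 = 0.63538; r = 39.448°.
D_min = 2·58.715° − 4·39.448° + 180° = 139.635°.
Rainbow angle = 180° − D_min = 40.365°.

40.4°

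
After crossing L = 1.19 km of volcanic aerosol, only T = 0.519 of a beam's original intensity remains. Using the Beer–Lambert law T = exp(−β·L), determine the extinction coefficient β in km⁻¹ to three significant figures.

Beer–Lambert: T = exp(−βL) ⇒ β = −ln(T)/L = −ln(0.519)/1.19 = 0.6559/1.19 = 0.5511 km⁻¹.

0.551 km⁻¹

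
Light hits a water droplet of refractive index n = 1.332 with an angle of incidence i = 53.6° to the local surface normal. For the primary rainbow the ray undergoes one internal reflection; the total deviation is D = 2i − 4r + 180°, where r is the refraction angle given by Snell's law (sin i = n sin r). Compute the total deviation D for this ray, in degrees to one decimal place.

sin r = sin 53.6° / 1.332 = 0.8049/1.332 = 0.6043; r = 37.18°.
D = 2·53.6° − 4·37.18° + 180° = 107.20° − 148.71° + 180° = 138.49°.

138.5°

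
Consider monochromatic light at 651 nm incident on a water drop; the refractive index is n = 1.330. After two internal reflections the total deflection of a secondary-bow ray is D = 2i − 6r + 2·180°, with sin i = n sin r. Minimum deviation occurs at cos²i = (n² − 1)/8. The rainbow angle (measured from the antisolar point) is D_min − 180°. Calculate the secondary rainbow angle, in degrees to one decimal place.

cos²i = (1.76890 − 1)/8 = 0.09611; i = arccos(0.31002) = 71.940°.
sin r = sin 71.940°/1.330 = 0.71483; r = 45.630°.
D_min = 2·71.940° − 6·45.630° + 360° = 230.101°.
Rainbow angle = D_min − 180° = 50.101°.

50.1°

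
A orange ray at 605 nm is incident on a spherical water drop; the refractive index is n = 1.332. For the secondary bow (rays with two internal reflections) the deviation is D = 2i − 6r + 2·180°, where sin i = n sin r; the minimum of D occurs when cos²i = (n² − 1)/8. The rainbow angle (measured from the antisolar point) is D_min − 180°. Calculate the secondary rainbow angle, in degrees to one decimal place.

50.6°

cos²i = (1.77422 − 1)/8 = 0.09678; i = arccos(0.31109) = 71.875°.
sin r = sin 71.875°/1.332 = 0.71350; r = 45.520°.
D_min = 2·71.875° − 6·45.520° + 360° = 230.628°.
Rainbow angle = D_min − 180° = 50.628°.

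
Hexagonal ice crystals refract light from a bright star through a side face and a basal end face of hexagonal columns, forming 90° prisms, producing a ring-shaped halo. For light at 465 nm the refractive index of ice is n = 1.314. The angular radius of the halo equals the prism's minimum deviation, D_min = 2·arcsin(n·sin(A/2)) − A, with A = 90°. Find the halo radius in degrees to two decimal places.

46.60°

n·sin(A/2) = 1.314 × sin 45° = 1.314 × 0.7071 = 0.9291.
D_min = 2·arcsin(0.9291) − 90° = 2 × 68.301° − 90° = 46.602°.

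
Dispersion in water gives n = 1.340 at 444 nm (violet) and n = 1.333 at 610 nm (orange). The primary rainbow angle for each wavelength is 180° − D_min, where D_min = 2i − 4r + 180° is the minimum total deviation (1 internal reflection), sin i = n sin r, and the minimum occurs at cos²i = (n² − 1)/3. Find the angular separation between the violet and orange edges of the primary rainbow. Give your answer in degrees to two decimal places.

1.01°

At 444 nm (n = 1.340): cos²i = 0.26520 → i = 59.004°, r = 39.770°, D_min = 138.929°, rainbow angle = 41.071°.
At 610 nm (n = 1.333): cos²i = 0.25896 → i = 59.410°, r = 40.225°, D_min = 137.922°, rainbow angle = 42.078°.
Angular width = |41.071° − 42.078°| = 1.007°.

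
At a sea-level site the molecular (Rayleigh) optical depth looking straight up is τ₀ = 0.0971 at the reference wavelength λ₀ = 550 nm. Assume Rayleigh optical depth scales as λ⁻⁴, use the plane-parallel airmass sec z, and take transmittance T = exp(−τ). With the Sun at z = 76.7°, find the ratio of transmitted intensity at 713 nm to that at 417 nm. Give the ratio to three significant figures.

3.09

Airmass: sec 76.7° = 4.3469.
τ(713 nm) = 0.0971 × (550/713)⁴ × 4.3469 = 0.0971 × 0.3541 × 4.3469 = 0.1494.
τ(417 nm) = 0.0971 × (550/417)⁴ × 4.3469 = 0.0971 × 3.0263 × 4.3469 = 1.2773.
T(713)/T(417) = exp(τ_B − τ_A) = exp(1.1279) = 3.0891.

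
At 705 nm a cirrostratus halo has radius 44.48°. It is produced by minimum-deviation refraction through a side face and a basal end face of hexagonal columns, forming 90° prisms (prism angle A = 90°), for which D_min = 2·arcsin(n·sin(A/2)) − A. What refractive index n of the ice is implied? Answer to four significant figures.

Rearranging: n = sin((D_min + A)/2) / sin(A/2).
(D_min + A)/2 = (44.48° + 90°)/2 = 67.240°.
n = sin 67.240° / sin 45° = 0.9221 / 0.7071 = 1.3041.

1.304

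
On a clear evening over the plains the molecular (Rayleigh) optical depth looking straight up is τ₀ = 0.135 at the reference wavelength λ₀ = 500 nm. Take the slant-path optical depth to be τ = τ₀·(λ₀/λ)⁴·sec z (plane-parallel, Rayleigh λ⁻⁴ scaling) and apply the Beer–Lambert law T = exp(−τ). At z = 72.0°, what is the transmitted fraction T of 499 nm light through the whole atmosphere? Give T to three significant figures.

sec 72.0° = 3.2361.
τ = 0.135 × (500/499)⁴ × 3.2361 = 0.135 × 1.0080 × 3.2361 = 0.4404.
T = exp(−0.4404) = 0.6438.

0.644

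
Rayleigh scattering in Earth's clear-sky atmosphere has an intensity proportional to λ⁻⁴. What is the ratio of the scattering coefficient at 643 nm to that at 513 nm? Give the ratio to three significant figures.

0.405

Rayleigh scattering ∝ λ⁻⁴, so the ratio of coefficients is the inverse fourth power of the wavelength ratio.
σ(643)/σ(513) = (513/643)⁴ = (0.7978)⁴ = 0.4052.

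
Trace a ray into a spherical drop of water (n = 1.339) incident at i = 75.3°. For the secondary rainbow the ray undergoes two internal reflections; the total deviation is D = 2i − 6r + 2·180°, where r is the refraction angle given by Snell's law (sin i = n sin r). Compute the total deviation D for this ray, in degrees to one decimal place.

233.1°

sin r = sin 75.3° / 1.339 = 0.9673/1.339 = 0.7224; r = 46.25°.
D = 2·75.3° − 6·46.25° + 2·180° = 150.60° − 277.51° + 360° = 233.09°.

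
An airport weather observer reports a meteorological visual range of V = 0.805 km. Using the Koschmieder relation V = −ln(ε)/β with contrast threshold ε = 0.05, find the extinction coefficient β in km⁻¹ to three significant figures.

β = −ln(0.05) / V = 2.996 / 0.805 = 3.7214 km⁻¹.

3.72 km⁻¹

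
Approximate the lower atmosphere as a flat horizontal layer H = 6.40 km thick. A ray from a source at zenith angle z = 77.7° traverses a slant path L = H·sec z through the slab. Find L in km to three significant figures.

sec z = 1/cos 77.7° = 4.6942.
L = 6.40 × 4.6942 = 30.043 km.

30.0 km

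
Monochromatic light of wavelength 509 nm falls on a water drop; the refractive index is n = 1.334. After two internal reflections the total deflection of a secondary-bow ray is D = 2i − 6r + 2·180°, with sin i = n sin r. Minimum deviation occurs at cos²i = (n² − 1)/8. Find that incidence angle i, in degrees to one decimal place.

71.8°

cos²i = (1.334² − 1)/8 = (1.77956 − 1)/8 = 0.09744.
cos i = 0.31216, so i = 71.810°.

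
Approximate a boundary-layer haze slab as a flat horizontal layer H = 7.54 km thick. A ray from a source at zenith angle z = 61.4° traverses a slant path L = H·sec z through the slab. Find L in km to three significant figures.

sec z = 1/cos 61.4° = 2.0890.
L = 7.54 × 2.0890 = 15.751 km.

15.8 km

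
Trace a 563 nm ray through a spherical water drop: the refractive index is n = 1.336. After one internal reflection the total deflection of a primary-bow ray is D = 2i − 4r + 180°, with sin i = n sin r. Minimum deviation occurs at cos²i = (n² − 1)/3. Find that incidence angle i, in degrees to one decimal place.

59.2°

cos²i = (1.336² − 1)/3 = (1.78490 − 1)/3 = 0.26163.
cos i = 0.51150, so i = 59.236°.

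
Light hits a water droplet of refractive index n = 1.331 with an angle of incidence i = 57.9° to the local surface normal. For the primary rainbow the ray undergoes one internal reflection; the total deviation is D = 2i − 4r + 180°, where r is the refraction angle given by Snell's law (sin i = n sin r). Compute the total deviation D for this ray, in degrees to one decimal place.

137.7°

sin r = sin 57.9° / 1.331 = 0.8471/1.331 = 0.6365; r = 39.53°.
D = 2·57.9° − 4·39.53° + 180° = 115.80° − 158.11° + 180° = 137.69°.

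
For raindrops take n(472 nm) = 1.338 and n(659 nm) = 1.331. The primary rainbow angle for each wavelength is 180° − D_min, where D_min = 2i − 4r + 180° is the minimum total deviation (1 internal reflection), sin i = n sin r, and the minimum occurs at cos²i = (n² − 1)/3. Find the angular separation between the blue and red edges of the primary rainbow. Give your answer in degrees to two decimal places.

1.01°

At 472 nm (n = 1.338): cos²i = 0.26341 → i = 59.120°, r = 39.899°, D_min = 138.643°, rainbow angle = 41.357°.
At 659 nm (n = 1.331): cos²i = 0.25719 → i = 59.527°, r = 40.356°, D_min = 137.630°, rainbow angle = 42.370°.
Angular width = |41.357° − 42.370°| = 1.013°.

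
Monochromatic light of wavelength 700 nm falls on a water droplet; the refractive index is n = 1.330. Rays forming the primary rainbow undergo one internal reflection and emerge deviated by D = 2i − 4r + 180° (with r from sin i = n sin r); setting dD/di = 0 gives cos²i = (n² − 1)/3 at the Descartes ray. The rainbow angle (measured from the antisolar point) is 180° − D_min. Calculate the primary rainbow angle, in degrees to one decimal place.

42.5°

cos²i = (1.76890 − 1)/3 = 0.25630; i = arccos(0.50626) = 59.585°.
sin r = sin 59.585°/1.330 = 0.64841; r = 40.422°.
D_min = 2·59.585° − 4·40.422° + 180° = 137.484°.
Rainbow angle = 180° − D_min = 42.516°.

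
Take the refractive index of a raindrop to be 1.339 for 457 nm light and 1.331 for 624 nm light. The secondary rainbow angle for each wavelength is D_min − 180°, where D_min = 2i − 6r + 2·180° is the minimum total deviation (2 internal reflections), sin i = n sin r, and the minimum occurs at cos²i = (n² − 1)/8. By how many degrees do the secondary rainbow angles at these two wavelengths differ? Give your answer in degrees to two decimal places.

At 457 nm (n = 1.339): cos²i = 0.09912 → i = 71.650°, r = 45.141°, D_min = 232.451°, rainbow angle = 52.451°.
At 624 nm (n = 1.331): cos²i = 0.09645 → i = 71.907°, r = 45.575°, D_min = 230.365°, rainbow angle = 50.365°.
Angular width = |52.451° − 50.365°| = 2.086°.

2.09°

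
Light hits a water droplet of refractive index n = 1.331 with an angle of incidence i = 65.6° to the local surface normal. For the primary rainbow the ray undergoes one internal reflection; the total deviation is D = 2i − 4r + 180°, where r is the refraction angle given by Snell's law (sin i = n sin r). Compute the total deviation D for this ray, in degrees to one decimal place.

138.5°

sin r = sin 65.6° / 1.331 = 0.9107/1.331 = 0.6842; r = 43.17°.
D = 2·65.6° − 4·43.17° + 180° = 131.20° − 172.69° + 180° = 138.51°.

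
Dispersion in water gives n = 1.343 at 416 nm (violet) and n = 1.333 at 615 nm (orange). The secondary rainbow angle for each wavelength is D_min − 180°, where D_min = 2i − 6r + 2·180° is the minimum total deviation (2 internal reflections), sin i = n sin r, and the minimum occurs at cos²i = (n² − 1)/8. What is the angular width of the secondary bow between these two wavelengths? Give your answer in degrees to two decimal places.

2.59°

At 416 nm (n = 1.343): cos²i = 0.10046 → i = 71.522°, r = 44.928°, D_min = 233.478°, rainbow angle = 53.478°.
At 615 nm (n = 1.333): cos²i = 0.09711 → i = 71.843°, r = 45.466°, D_min = 230.891°, rainbow angle = 50.891°.
Angular width = |53.478° − 50.891°| = 2.587°.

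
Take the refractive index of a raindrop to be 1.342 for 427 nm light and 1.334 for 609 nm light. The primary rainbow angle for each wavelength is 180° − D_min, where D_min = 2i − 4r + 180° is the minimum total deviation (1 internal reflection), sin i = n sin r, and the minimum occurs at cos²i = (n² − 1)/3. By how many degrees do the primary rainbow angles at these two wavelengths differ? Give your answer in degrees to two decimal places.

At 427 nm (n = 1.342): cos²i = 0.26699 → i = 58.888°, r = 39.641°, D_min = 139.213°, rainbow angle = 40.787°.
At 609 nm (n = 1.334): cos²i = 0.25985 → i = 59.352°, r = 40.159°, D_min = 138.067°, rainbow angle = 41.933°.
Angular width = |40.787° − 41.933°| = 1.146°.

1.15°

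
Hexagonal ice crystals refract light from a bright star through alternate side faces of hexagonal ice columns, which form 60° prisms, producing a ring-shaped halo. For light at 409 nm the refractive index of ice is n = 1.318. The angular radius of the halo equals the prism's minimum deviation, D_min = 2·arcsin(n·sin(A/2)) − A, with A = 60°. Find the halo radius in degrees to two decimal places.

n·sin(A/2) = 1.318 × sin 30° = 1.318 × 0.5000 = 0.6590.
D_min = 2·arcsin(0.6590) − 60° = 2 × 41.224° − 60° = 22.447°.

22.45°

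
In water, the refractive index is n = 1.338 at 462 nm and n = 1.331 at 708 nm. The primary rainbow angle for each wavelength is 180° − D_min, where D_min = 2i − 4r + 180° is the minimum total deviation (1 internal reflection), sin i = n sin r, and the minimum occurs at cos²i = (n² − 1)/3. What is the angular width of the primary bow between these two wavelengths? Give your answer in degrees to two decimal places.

1.01°

At 462 nm (n = 1.338): cos²i = 0.26341 → i = 59.120°, r = 39.899°, D_min = 138.643°, rainbow angle = 41.357°.
At 708 nm (n = 1.331): cos²i = 0.25719 → i = 59.527°, r = 40.356°, D_min = 137.630°, rainbow angle = 42.370°.
Angular width = |41.357° − 42.370°| = 1.013°.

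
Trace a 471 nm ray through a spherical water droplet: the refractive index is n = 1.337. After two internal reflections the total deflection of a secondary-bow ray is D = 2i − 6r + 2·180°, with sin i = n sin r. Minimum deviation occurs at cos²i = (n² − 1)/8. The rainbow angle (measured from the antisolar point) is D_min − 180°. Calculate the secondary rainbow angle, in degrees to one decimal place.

51.9°

cos²i = (1.78757 − 1)/8 = 0.09845; i = arccos(0.31376) = 71.714°.
sin r = sin 71.714°/1.337 = 0.71017; r = 45.249°.
D_min = 2·71.714° − 6·45.249° + 360° = 231.934°.
Rainbow angle = D_min − 180° = 51.934°.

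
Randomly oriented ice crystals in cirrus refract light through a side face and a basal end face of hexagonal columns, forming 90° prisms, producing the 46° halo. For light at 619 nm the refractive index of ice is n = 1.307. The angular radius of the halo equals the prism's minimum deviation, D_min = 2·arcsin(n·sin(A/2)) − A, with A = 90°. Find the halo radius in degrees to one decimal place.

n·sin(A/2) = 1.307 × sin 45° = 1.307 × 0.7071 = 0.9242.
D_min = 2·arcsin(0.9242) − 90° = 2 × 67.546° − 90° = 45.093°.

45.1°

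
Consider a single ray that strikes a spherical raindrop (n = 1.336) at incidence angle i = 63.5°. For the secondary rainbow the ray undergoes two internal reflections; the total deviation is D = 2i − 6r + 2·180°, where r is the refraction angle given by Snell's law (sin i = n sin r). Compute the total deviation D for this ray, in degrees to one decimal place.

sin r = sin 63.5° / 1.336 = 0.8949/1.336 = 0.6699; r = 42.06°.
D = 2·63.5° − 6·42.06° + 2·180° = 127.00° − 252.34° + 360° = 234.66°.

234.7°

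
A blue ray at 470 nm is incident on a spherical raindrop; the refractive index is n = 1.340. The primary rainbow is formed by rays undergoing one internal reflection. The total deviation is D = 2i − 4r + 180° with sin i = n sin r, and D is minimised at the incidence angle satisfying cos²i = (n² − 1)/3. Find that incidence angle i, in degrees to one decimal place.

59.0°

cos²i = (1.340² − 1)/3 = (1.79560 − 1)/3 = 0.26520.
cos i = 0.51498, so i = 59.004°.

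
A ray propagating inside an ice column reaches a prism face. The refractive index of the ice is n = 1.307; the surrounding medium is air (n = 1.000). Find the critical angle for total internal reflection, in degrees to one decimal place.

49.9°

sin θ_c = n_air / n = 1.000 / 1.307 = 0.7651.
θ_c = arcsin(0.7651) = 49.92°.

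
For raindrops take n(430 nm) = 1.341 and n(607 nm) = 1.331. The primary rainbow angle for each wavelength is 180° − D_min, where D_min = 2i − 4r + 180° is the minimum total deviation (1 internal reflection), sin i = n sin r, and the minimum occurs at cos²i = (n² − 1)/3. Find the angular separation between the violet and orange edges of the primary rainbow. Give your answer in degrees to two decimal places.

At 430 nm (n = 1.341): cos²i = 0.26609 → i = 58.946°, r = 39.705°, D_min = 139.071°, rainbow angle = 40.929°.
At 607 nm (n = 1.331): cos²i = 0.25719 → i = 59.527°, r = 40.356°, D_min = 137.630°, rainbow angle = 42.370°.
Angular width = |40.929° − 42.370°| = 1.441°.

1.44°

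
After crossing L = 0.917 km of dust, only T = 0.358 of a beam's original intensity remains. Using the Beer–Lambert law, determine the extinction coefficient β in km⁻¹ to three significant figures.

1.12 km⁻¹

Beer–Lambert: T = exp(−βL) ⇒ β = −ln(T)/L = −ln(0.358)/0.917 = 1.0272/0.917 = 1.12 km⁻¹.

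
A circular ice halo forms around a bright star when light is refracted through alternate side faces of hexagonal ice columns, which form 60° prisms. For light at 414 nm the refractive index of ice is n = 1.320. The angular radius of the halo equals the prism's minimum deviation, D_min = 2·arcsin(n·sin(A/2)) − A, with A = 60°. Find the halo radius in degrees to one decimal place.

22.6°

n·sin(A/2) = 1.320 × sin 30° = 1.320 × 0.5000 = 0.6600.
D_min = 2·arcsin(0.6600) − 60° = 2 × 41.300° − 60° = 22.600°.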